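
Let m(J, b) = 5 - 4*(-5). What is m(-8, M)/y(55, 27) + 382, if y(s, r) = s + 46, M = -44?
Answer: 38607/101 ≈ 382.25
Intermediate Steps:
y(s, r) = 46 + s
m(J, b) = 25 (m(J, b) = 5 + 20 = 25)
m(-8, M)/y(55, 27) + 382 = 25/(46 + 55) + 382 = 25/101 + 382 = 38607/101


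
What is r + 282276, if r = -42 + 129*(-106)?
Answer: 268560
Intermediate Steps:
r = -13716 (r = -42 - 13674 = -13716)
r + 282276 = -13716 + 282276 = 268560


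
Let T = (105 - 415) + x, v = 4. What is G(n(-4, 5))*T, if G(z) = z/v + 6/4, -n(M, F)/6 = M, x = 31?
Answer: -4185/2 ≈ -2092.5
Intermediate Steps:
n(M, F) = -6*M
G(z) = 3/2 + z/4 (G(z) = z/4 + 6/4 = z*(¼) + 6*(¼) = z/4 + 3/2 = 3/2 + z/4)
T = -279 (T = (105 - 415) + 31 = -310 + 31 = -279)
G(n(-4, 5))*T = (3/2 + (-6*(-4))/4)*(-279) = (3/2 + (¼)*24)*(-279) = (3/2 + 6)*(-279) = (15/2)*(-279) = -4185/2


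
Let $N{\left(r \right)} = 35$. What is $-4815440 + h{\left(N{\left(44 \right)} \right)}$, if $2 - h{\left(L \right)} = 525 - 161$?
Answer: $-4815802$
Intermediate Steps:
$h{\left(L \right)} = -362$ ($h{\left(L \right)} = 2 - \left(525 - 161\right) = 2 - 364 = -362$)
$-4815440 + h{\left(N{\left(44 \right)} \right)} = -4815440 - 362 = -4815802$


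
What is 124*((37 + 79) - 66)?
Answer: 6200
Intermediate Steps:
124*((37 + 79) - 66) = 124*(116 - 66) = 124*50 = 6200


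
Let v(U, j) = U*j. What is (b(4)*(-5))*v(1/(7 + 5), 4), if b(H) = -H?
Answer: 20/3 ≈ 6.6667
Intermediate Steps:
(b(4)*(-5))*v(1/(7 + 5), 4) = (-1*4*(-5))*(4/(7 + 5)) = (-4*(-5))*(4/12) = 20*((1/12)*4) = 20*(⅓) = 20/3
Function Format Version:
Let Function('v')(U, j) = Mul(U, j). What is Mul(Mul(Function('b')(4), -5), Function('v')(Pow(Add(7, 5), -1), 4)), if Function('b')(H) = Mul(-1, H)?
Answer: Rational(20, 3) ≈ 6.6667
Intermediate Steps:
Mul(Mul(Function('b')(4), -5), Function('v')(Pow(Add(7, 5), -1), 4)) = Mul(Mul(Mul(-1, 4), -5), Mul(Pow(Add(7, 5), -1), 4)) = Mul(Mul(-4, -5), Mul(Pow(12, -1), 4)) = Mul(20, Mul(Rational(1, 12), 4)) = Mul(20, Rational(1, 3)) = Rational(20, 3)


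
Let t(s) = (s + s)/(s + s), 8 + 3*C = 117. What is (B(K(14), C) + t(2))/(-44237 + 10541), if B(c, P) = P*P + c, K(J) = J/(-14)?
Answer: -11881/303264 ≈ -0.039177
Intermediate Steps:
C = 109/3 (C = -8/3 + (⅓)*117 = -8/3 + 39 = 109/3 ≈ 36.333)
K(J) = -J/14 (K(J) = J*(-1/14) = -J/14)
B(c, P) = c + P² (B(c, P) = P² + c = c + P²)
t(s) = 1 (t(s) = (2*s)/((2*s)) = (2*s)*(1/(2*s)) = 1)
(B(K(14), C) + t(2))/(-44237 + 10541) = ((-1/14*14 + (109/3)²) + 1)/(-44237 + 10541) = ((-1 + 11881/9) + 1)/(-33696) = (11872/9 + 1)*(-1/33696) = (11881/9)*(-1/33696) = -11881/303264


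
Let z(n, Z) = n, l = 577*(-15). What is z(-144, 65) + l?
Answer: -8799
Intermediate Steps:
l = -8655
z(-144, 65) + l = -144 - 8655 = -8799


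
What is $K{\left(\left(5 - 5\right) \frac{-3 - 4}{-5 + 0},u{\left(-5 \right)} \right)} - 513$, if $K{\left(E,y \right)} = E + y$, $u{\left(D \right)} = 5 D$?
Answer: $-538$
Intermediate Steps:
$K{\left(\left(5 - 5\right) \frac{-3 - 4}{-5 + 0},u{\left(-5 \right)} \right)} - 513 = \left(\left(5 - 5\right) \frac{-3 - 4}{-5 + 0} + 5 \left(-5\right)\right) - 513 = \left(0 \left(- \frac{7}{-5}\right) - 25\right) - 513 = \left(0 \left(\left(-7\right) \left(- \frac{1}{5}\right)\right) - 25\right) - 513 = \left(0 \cdot \frac{7}{5} - 25\right) - 513 = \left(0 - 25\right) - 513 = -25 - 513 = -538$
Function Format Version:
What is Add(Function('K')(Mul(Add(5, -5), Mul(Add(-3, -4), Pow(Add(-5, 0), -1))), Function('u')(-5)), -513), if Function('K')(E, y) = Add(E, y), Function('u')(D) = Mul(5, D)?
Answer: -538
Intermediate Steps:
Add(Function('K')(Mul(Add(5, -5), Mul(Add(-3, -4), Pow(Add(-5, 0), -1))), Function('u')(-5)), -513) = Add(Add(Mul(Add(5, -5), Mul(Add(-3, -4), Pow(Add(-5, 0), -1))), Mul(5, -5)), -513) = Add(Add(Mul(0, Mul(-7, Pow(-5, -1))), -25), -513) = Add(Add(Mul(0, Mul(-7, Rational(-1, 5))), -25), -513) = Add(Add(Mul(0, Rational(7, 5)), -25), -513) = Add(Add(0, -25), -513) = Add(-25, -513) = -538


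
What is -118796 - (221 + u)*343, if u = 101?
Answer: -229242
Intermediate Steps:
-118796 - (221 + u)*343 = -118796 - (221 + 101)*343 = -118796 - 322*343 = -118796 - 1*110446 = -118796 - 110446 = -229242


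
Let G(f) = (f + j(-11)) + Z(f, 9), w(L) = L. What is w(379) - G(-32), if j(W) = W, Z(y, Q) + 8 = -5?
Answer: 435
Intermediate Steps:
Z(y, Q) = -13 (Z(y, Q) = -8 - 5 = -13)
G(f) = -24 + f (G(f) = (f - 11) - 13 = (-11 + f) - 13 = -24 + f)
w(379) - G(-32) = 379 - (-24 - 32) = 379 - 1*(-56) = 379 + 56 = 435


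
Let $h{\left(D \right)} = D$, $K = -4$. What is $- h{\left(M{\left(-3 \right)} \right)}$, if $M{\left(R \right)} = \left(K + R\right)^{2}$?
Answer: $-49$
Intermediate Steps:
$M{\left(R \right)} = \left(-4 + R\right)^{2}$
$- h{\left(M{\left(-3 \right)} \right)} = - \left(-4 - 3\right)^{2} = - \left(-7\right)^{2} = \left(-1\right) 49 = -49$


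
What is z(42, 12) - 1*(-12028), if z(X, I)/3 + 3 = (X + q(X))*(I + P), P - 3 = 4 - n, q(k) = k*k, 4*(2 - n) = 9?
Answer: 232631/2 ≈ 1.1632e+5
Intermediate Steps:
n = -¼ (n = 2 - ¼*9 = 2 - 9/4 = -¼ ≈ -0.25000)
q(k) = k²
P = 29/4 (P = 3 + (4 - 1*(-¼)) = 3 + (4 + ¼) = 3 + 17/4 = 29/4 ≈ 7.2500)
z(X, I) = -9 + 3*(29/4 + I)*(X + X²) (z(X, I) = -9 + 3*((X + X²)*(I + 29/4)) = -9 + 3*((X + X²)*(29/4 + I)) = -9 + 3*((29/4 + I)*(X + X²)) = -9 + 3*(29/4 + I)*(X + X²))
z(42, 12) - 1*(-12028) = (-9 + (87/4)*42 + (87/4)*42² + 3*12*42 + 3*12*42²) - 1*(-12028) = (-9 + 1827/2 + (87/4)*1764 + 1512 + 3*12*1764) + 12028 = (-9 + 1827/2 + 38367 + 1512 + 63504) + 12028 = 208575/2 + 12028 = 232631/2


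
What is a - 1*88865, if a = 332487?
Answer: 243622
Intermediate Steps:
a - 1*88865 = 332487 - 1*88865 = 332487 - 88865 = 243622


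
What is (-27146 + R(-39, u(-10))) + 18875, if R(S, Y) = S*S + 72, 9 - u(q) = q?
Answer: -6678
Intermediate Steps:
u(q) = 9 - q
R(S, Y) = 72 + S² (R(S, Y) = S² + 72 = 72 + S²)
(-27146 + R(-39, u(-10))) + 18875 = (-27146 + (72 + (-39)²)) + 18875 = (-27146 + (72 + 1521)) + 18875 = (-27146 + 1593) + 18875 = -25553 + 18875 = -6678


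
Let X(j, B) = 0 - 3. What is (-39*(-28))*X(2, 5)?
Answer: -3276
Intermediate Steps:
X(j, B) = -3
(-39*(-28))*X(2, 5) = -39*(-28)*(-3) = 1092*(-3) = -3276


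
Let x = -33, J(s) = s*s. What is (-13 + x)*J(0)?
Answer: 0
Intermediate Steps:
J(s) = s²
(-13 + x)*J(0) = (-13 - 33)*0² = -46*0 = 0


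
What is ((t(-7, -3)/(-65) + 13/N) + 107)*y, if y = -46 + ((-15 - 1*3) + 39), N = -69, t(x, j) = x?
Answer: -2397665/897 ≈ -2673.0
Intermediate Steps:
y = -25 (y = -46 + ((-15 - 3) + 39) = -46 + (-18 + 39) = -46 + 21 = -25)
((t(-7, -3)/(-65) + 13/N) + 107)*y = ((-7/(-65) + 13/(-69)) + 107)*(-25) = ((-7*(-1/65) + 13*(-1/69)) + 107)*(-25) = ((7/65 - 13/69) + 107)*(-25) = (-362/4485 + 107)*(-25) = (479533/4485)*(-25) = -2397665/897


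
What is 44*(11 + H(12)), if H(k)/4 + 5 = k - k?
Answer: -396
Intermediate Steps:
H(k) = -20 (H(k) = -20 + 4*(k - k) = -20 + 4*0 = -20 + 0 = -20)
44*(11 + H(12)) = 44*(11 - 20) = 44*(-9) = -396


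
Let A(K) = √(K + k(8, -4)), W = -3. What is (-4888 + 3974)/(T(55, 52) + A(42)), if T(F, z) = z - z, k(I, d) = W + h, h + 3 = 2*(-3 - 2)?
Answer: -457*√26/13 ≈ -179.25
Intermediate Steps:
h = -13 (h = -3 + 2*(-3 - 2) = -3 + 2*(-5) = -3 - 10 = -13)
k(I, d) = -16 (k(I, d) = -3 - 13 = -16)
T(F, z) = 0
A(K) = √(-16 + K) (A(K) = √(K - 16) = √(-16 + K))
(-4888 + 3974)/(T(55, 52) + A(42)) = (-4888 + 3974)/(0 + √(-16 + 42)) = -914/(0 + √26) = -914*√26/26 = -457*√26/13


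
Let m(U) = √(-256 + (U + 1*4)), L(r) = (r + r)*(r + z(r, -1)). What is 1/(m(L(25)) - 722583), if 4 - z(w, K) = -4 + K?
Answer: -722583/522126190441 - 2*√362/522126190441 ≈ -1.3840e-6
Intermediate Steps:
z(w, K) = 8 - K (z(w, K) = 4 - (-4 + K) = 4 + (4 - K) = 8 - K)
L(r) = 2*r*(9 + r) (L(r) = (r + r)*(r + (8 - 1*(-1))) = (2*r)*(r + (8 + 1)) = (2*r)*(r + 9) = (2*r)*(9 + r) = 2*r*(9 + r))
m(U) = √(-252 + U) (m(U) = √(-256 + (U + 4)) = √(-256 + (4 + U)) = √(-252 + U))
1/(m(L(25)) - 722583) = 1/(√(-252 + 2*25*(9 + 25)) - 722583) = 1/(√(-252 + 2*25*34) - 722583) = 1/(√(-252 + 1700) - 722583) = 1/(√1448 - 722583) = 1/(2*√362 - 722583) = 1/(-722583 + 2*√362)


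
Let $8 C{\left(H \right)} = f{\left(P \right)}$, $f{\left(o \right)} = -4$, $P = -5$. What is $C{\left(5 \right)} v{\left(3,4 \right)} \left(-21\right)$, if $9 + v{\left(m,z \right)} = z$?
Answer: $- \frac{105}{2} \approx -52.5$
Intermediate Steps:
$C{\left(H \right)} = - \frac{1}{2}$ ($C{\left(H \right)} = \frac{1}{8} \left(-4\right) = - \frac{1}{2}$)
$v{\left(m,z \right)} = -9 + z$
$C{\left(5 \right)} v{\left(3,4 \right)} \left(-21\right) = - \frac{-9 + 4}{2} \left(-21\right) = \left(- \frac{1}{2}\right) \left(-5\right) \left(-21\right) = \frac{5}{2} \left(-21\right) = - \frac{105}{2}$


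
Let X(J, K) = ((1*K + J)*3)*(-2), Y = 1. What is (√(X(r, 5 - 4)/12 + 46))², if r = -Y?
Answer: 46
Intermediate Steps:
r = -1 (r = -1*1 = -1)
X(J, K) = -6*J - 6*K (X(J, K) = ((K + J)*3)*(-2) = ((J + K)*3)*(-2) = (3*J + 3*K)*(-2) = -6*J - 6*K)
(√(X(r, 5 - 4)/12 + 46))² = (√((-6*(-1) - 6*(5 - 4))/12 + 46))² = (√((6 - 6*1)*(1/12) + 46))² = (√((6 - 6)*(1/12) + 46))² = (√(0*(1/12) + 46))² = (√(0 + 46))² = (√46)² = 46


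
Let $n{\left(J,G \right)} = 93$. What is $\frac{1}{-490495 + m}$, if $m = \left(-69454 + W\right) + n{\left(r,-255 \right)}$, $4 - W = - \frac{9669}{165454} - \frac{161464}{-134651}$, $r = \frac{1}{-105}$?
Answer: $- \frac{22278546554}{12472714258274145} \approx -1.7862 \cdot 10^{-6}$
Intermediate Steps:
$r = - \frac{1}{105} \approx -0.0095238$
$W = \frac{63701262079}{22278546554}$ ($W = 4 - \left(- \frac{9669}{165454} - \frac{161464}{-134651}\right) = 4 - \left(\left(-9669\right) \frac{1}{165454} - - \frac{161464}{134651}\right) = 4 - \left(- \frac{9669}{165454} + \frac{161464}{134651}\right) = 4 - \frac{25412924137}{22278546554} = \frac{63701262079}{22278546554} \approx 2.8593$)
$m = - \frac{1545198566269915}{22278546554}$ ($m = \left(-69454 + \frac{63701262079}{22278546554}\right) + 93 = - \frac{1547270471099437}{22278546554} + 93 = - \frac{1545198566269915}{22278546554} \approx -69358.0$)
$\frac{1}{-490495 + m} = \frac{1}{-490495 - \frac{1545198566269915}{22278546554}} = \frac{1}{- \frac{12472714258274145}{22278546554}} = - \frac{22278546554}{12472714258274145}$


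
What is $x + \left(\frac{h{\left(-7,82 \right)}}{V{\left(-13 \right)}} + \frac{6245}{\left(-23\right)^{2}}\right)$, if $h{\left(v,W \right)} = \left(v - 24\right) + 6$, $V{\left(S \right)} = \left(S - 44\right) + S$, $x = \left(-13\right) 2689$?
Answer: $- \frac{258801467}{7406} \approx -34945.0$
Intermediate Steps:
$x = -34957$
$V{\left(S \right)} = -44 + 2 S$ ($V{\left(S \right)} = \left(-44 + S\right) + S = -44 + 2 S$)
$h{\left(v,W \right)} = -18 + v$ ($h{\left(v,W \right)} = \left(-24 + v\right) + 6 = -18 + v$)
$x + \left(\frac{h{\left(-7,82 \right)}}{V{\left(-13 \right)}} + \frac{6245}{\left(-23\right)^{2}}\right) = -34957 + \left(\frac{-18 - 7}{-44 + 2 \left(-13\right)} + \frac{6245}{\left(-23\right)^{2}}\right) = -34957 + \left(- \frac{25}{-44 - 26} + \frac{6245}{529}\right) = -34957 + \left(- \frac{25}{-70} + 6245 \cdot \frac{1}{529}\right) = -34957 + \left(\left(-25\right) \left(- \frac{1}{70}\right) + \frac{6245}{529}\right) = -34957 + \left(\frac{5}{14} + \frac{6245}{529}\right) = -34957 + \frac{90075}{7406} = - \frac{258801467}{7406}$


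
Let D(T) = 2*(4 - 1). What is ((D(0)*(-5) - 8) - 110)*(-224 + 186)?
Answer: 5624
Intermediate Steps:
D(T) = 6 (D(T) = 2*3 = 6)
((D(0)*(-5) - 8) - 110)*(-224 + 186) = ((6*(-5) - 8) - 110)*(-224 + 186) = ((-30 - 8) - 110)*(-38) = (-38 - 110)*(-38) = -148*(-38) = 5624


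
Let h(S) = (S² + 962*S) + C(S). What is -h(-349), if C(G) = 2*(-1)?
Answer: 213939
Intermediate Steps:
C(G) = -2
h(S) = -2 + S² + 962*S (h(S) = (S² + 962*S) - 2 = -2 + S² + 962*S)
-h(-349) = -(-2 + (-349)² + 962*(-349)) = -(-2 + 121801 - 335738) = -1*(-213939) = 213939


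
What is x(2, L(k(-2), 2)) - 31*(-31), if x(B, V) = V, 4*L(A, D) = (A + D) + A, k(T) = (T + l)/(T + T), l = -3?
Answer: 7697/8 ≈ 962.13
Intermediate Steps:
k(T) = (-3 + T)/(2*T) (k(T) = (T - 3)/(T + T) = (-3 + T)/((2*T)) = (-3 + T)*(1/(2*T)) = (-3 + T)/(2*T))
L(A, D) = A/2 + D/4 (L(A, D) = ((A + D) + A)/4 = (D + 2*A)/4 = A/2 + D/4)
x(2, L(k(-2), 2)) - 31*(-31) = (((½)*(-3 - 2)/(-2))/2 + (¼)*2) - 31*(-31) = (((½)*(-½)*(-5))/2 + ½) + 961 = ((½)*(5/4) + ½) + 961 = (5/8 + ½) + 961 = 9/8 + 961 = 7697/8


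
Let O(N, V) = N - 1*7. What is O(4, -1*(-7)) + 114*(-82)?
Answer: -9351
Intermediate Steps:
O(N, V) = -7 + N (O(N, V) = N - 7 = -7 + N)
O(4, -1*(-7)) + 114*(-82) = (-7 + 4) + 114*(-82) = -3 - 9348 = -9351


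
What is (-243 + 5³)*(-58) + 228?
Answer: 7072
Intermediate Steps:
(-243 + 5³)*(-58) + 228 = (-243 + 125)*(-58) + 228 = -118*(-58) + 228 = 6844 + 228 = 7072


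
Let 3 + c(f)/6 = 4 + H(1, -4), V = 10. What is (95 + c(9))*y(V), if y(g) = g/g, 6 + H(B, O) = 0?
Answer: 65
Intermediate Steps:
H(B, O) = -6 (H(B, O) = -6 + 0 = -6)
c(f) = -30 (c(f) = -18 + 6*(4 - 6) = -18 + 6*(-2) = -18 - 12 = -30)
y(g) = 1
(95 + c(9))*y(V) = (95 - 30)*1 = 65*1 = 65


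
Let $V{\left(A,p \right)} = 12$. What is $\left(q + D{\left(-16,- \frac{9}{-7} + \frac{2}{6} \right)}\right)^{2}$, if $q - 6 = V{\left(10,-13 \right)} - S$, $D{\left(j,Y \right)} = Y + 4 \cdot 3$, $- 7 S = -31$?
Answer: $\frac{326041}{441} \approx 739.32$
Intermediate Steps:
$S = \frac{31}{7}$ ($S = \left(- \frac{1}{7}\right) \left(-31\right) = \frac{31}{7} \approx 4.4286$)
$D{\left(j,Y \right)} = 12 + Y$ ($D{\left(j,Y \right)} = Y + 12 = 12 + Y$)
$q = \frac{95}{7}$ ($q = 6 + \left(12 - \frac{31}{7}\right) = 6 + \frac{53}{7} = \frac{95}{7} \approx 13.571$)
$\left(q + D{\left(-16,- \frac{9}{-7} + \frac{2}{6} \right)}\right)^{2} = \left(\frac{95}{7} + \left(12 + \left(- \frac{9}{-7} + \frac{2}{6}\right)\right)\right)^{2} = \left(\frac{95}{7} + \left(12 + \left(\left(-9\right) \left(- \frac{1}{7}\right) + 2 \cdot \frac{1}{6}\right)\right)\right)^{2} = \left(\frac{95}{7} + \left(12 + \left(\frac{9}{7} + \frac{1}{3}\right)\right)\right)^{2} = \left(\frac{95}{7} + \left(12 + \frac{34}{21}\right)\right)^{2} = \left(\frac{95}{7} + \frac{286}{21}\right)^{2} = \left(\frac{571}{21}\right)^{2} = \frac{326041}{441}$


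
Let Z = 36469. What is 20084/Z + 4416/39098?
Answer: 473145668/712932481 ≈ 0.66366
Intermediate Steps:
20084/Z + 4416/39098 = 20084/36469 + 4416/39098 = 20084*(1/36469) + 4416*(1/39098) = 20084/36469 + 2208/19549 = 473145668/712932481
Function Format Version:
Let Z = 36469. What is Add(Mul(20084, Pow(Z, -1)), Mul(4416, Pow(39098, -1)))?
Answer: Rational(473145668, 712932481) ≈ 0.66366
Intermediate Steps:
Add(Mul(20084, Pow(Z, -1)), Mul(4416, Pow(39098, -1))) = Add(Mul(20084, Pow(36469, -1)), Mul(4416, Pow(39098, -1))) = Add(Mul(20084, Rational(1, 36469)), Mul(4416, Rational(1, 39098))) = Add(Rational(20084, 36469), Rational(2208, 19549)) = Rational(473145668, 712932481)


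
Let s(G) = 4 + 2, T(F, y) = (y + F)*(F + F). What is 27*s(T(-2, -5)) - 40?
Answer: 122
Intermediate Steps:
T(F, y) = 2*F*(F + y) (T(F, y) = (F + y)*(2*F) = 2*F*(F + y))
s(G) = 6
27*s(T(-2, -5)) - 40 = 27*6 - 40 = 162 - 40 = 122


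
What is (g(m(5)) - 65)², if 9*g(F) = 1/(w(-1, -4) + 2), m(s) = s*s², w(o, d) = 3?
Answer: 8549776/2025 ≈ 4222.1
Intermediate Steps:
m(s) = s³
g(F) = 1/45 (g(F) = 1/(9*(3 + 2)) = (⅑)/5 = (⅑)*(⅕) = 1/45)
(g(m(5)) - 65)² = (1/45 - 65)² = (-2924/45)² = 8549776/2025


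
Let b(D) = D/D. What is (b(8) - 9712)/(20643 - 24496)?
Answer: 9711/3853 ≈ 2.5204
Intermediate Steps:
b(D) = 1
(b(8) - 9712)/(20643 - 24496) = (1 - 9712)/(20643 - 24496) = -9711/(-3853) = -9711*(-1/3853) = 9711/3853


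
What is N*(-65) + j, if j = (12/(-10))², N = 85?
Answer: -138089/25 ≈ -5523.6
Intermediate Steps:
j = 36/25 (j = (12*(-⅒))² = (-6/5)² = 36/25 ≈ 1.4400)
N*(-65) + j = 85*(-65) + 36/25 = -5525 + 36/25 = -138089/25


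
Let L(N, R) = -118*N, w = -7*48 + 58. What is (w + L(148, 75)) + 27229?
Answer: 9487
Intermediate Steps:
w = -278 (w = -336 + 58 = -278)
(w + L(148, 75)) + 27229 = (-278 - 118*148) + 27229 = (-278 - 17464) + 27229 = -17742 + 27229 = 9487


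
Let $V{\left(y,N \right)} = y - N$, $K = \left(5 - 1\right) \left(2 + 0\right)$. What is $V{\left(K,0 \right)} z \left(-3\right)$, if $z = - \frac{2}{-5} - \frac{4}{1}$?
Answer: $\frac{432}{5} \approx 86.4$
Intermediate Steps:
$K = 8$ ($K = 4 \cdot 2 = 8$)
$z = - \frac{18}{5}$ ($z = \left(-2\right) \left(- \frac{1}{5}\right) - 4 = \frac{2}{5} - 4 = - \frac{18}{5} \approx -3.6$)
$V{\left(K,0 \right)} z \left(-3\right) = \left(8 - 0\right) \left(- \frac{18}{5}\right) \left(-3\right) = \left(8 + 0\right) \left(- \frac{18}{5}\right) \left(-3\right) = 8 \left(- \frac{18}{5}\right) \left(-3\right) = \left(- \frac{144}{5}\right) \left(-3\right) = \frac{432}{5}$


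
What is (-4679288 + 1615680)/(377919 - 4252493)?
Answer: 1531804/1937287 ≈ 0.79070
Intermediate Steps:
(-4679288 + 1615680)/(377919 - 4252493) = -3063608/(-3874574) = -3063608*(-1/3874574) = 1531804/1937287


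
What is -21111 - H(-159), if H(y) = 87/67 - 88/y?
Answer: -224915212/10653 ≈ -21113.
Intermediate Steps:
H(y) = 87/67 - 88/y (H(y) = 87*(1/67) - 88/y = 87/67 - 88/y)
-21111 - H(-159) = -21111 - (87/67 - 88/(-159)) = -21111 - (87/67 - 88*(-1/159)) = -21111 - (87/67 + 88/159) = -21111 - 1*19729/10653 = -21111 - 19729/10653 = -224915212/10653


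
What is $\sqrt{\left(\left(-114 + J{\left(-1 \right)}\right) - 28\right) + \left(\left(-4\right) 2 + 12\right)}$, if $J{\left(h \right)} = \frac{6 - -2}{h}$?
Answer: $i \sqrt{146} \approx 12.083 i$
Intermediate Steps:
$J{\left(h \right)} = \frac{8}{h}$ ($J{\left(h \right)} = \frac{6 + 2}{h} = \frac{8}{h}$)
$\sqrt{\left(\left(-114 + J{\left(-1 \right)}\right) - 28\right) + \left(\left(-4\right) 2 + 12\right)} = \sqrt{\left(\left(-114 + \frac{8}{-1}\right) - 28\right) + \left(\left(-4\right) 2 + 12\right)} = \sqrt{\left(\left(-114 + 8 \left(-1\right)\right) - 28\right) + \left(-8 + 12\right)} = \sqrt{\left(\left(-114 - 8\right) - 28\right) + 4} = \sqrt{\left(-122 - 28\right) + 4} = \sqrt{-150 + 4} = \sqrt{-146} = i \sqrt{146}$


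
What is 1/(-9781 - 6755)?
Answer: -1/16536 ≈ -6.0474e-5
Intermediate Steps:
1/(-9781 - 6755) = 1/(-16536) = -1/16536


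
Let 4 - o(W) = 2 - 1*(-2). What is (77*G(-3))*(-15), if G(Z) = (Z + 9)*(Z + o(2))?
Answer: 20790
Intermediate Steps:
o(W) = 0 (o(W) = 4 - (2 - 1*(-2)) = 4 - (2 + 2) = 4 - 1*4 = 4 - 4 = 0)
G(Z) = Z*(9 + Z) (G(Z) = (Z + 9)*(Z + 0) = (9 + Z)*Z = Z*(9 + Z))
(77*G(-3))*(-15) = (77*(-3*(9 - 3)))*(-15) = (77*(-3*6))*(-15) = (77*(-18))*(-15) = -1386*(-15) = 20790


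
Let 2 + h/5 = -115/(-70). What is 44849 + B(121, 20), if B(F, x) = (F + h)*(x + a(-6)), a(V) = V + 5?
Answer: 659597/14 ≈ 47114.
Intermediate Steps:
a(V) = 5 + V
h = -25/14 (h = -10 + 5*(-115/(-70)) = -10 + 5*(-115*(-1/70)) = -10 + 5*(23/14) = -10 + 115/14 = -25/14 ≈ -1.7857)
B(F, x) = (-1 + x)*(-25/14 + F) (B(F, x) = (F - 25/14)*(x + (5 - 6)) = (-25/14 + F)*(x - 1) = (-25/14 + F)*(-1 + x) = (-1 + x)*(-25/14 + F))
44849 + B(121, 20) = 44849 + (25/14 - 1*121 - 25/14*20 + 121*20) = 44849 + (25/14 - 121 - 250/7 + 2420) = 44849 + 31711/14 = 659597/14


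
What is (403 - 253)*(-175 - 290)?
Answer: -69750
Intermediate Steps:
(403 - 253)*(-175 - 290) = 150*(-465) = -69750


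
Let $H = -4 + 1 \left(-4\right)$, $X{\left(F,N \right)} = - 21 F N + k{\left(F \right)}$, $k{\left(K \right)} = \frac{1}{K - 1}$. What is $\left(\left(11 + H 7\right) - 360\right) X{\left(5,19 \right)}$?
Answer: $\frac{3231495}{4} \approx 8.0787 \cdot 10^{5}$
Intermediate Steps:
$k{\left(K \right)} = \frac{1}{-1 + K}$
$X{\left(F,N \right)} = \frac{1}{-1 + F} - 21 F N$ ($X{\left(F,N \right)} = - 21 F N + \frac{1}{-1 + F} = \frac{1}{-1 + F} - 21 F N$)
$H = -8$ ($H = -4 - 4 = -8$)
$\left(\left(11 + H 7\right) - 360\right) X{\left(5,19 \right)} = \left(\left(11 - 56\right) - 360\right) \frac{1 - 105 \cdot 19 \left(-1 + 5\right)}{-1 + 5} = \left(\left(11 - 56\right) - 360\right) \frac{1 - 105 \cdot 19 \cdot 4}{4} = \left(-45 - 360\right) \frac{1 - 7980}{4} = - 405 \cdot \frac{1}{4} \left(-7979\right) = \left(-405\right) \left(- \frac{7979}{4}\right) = \frac{3231495}{4}$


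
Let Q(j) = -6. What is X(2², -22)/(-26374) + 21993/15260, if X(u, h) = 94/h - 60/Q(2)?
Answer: 3189757911/2213569820 ≈ 1.4410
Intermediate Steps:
X(u, h) = 10 + 94/h (X(u, h) = 94/h - 60/(-6) = 94/h - 60*(-⅙) = 94/h + 10 = 10 + 94/h)
X(2², -22)/(-26374) + 21993/15260 = (10 + 94/(-22))/(-26374) + 21993/15260 = (10 + 94*(-1/22))*(-1/26374) + 21993*(1/15260) = (10 - 47/11)*(-1/26374) + 21993/15260 = (63/11)*(-1/26374) + 21993/15260 = -63/290114 + 21993/15260 = 3189757911/2213569820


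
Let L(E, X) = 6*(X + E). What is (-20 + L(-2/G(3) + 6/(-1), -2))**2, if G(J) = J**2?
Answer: 43264/9 ≈ 4807.1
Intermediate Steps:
L(E, X) = 6*E + 6*X (L(E, X) = 6*(E + X) = 6*E + 6*X)
(-20 + L(-2/G(3) + 6/(-1), -2))**2 = (-20 + (6*(-2/(3**2) + 6/(-1)) + 6*(-2)))**2 = (-20 + (6*(-2/9 + 6*(-1)) - 12))**2 = (-20 + (6*(-2*1/9 - 6) - 12))**2 = (-20 + (6*(-2/9 - 6) - 12))**2 = (-20 + (6*(-56/9) - 12))**2 = (-20 + (-112/3 - 12))**2 = (-20 - 148/3)**2 = (-208/3)**2 = 43264/9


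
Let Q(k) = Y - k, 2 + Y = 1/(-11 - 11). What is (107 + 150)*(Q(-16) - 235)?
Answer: -1249791/22 ≈ -56809.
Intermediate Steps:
Y = -45/22 (Y = -2 + 1/(-11 - 11) = -2 + 1/(-22) = -2 - 1/22 = -45/22 ≈ -2.0455)
Q(k) = -45/22 - k
(107 + 150)*(Q(-16) - 235) = (107 + 150)*((-45/22 - 1*(-16)) - 235) = 257*((-45/22 + 16) - 235) = 257*(307/22 - 235) = 257*(-4863/22) = -1249791/22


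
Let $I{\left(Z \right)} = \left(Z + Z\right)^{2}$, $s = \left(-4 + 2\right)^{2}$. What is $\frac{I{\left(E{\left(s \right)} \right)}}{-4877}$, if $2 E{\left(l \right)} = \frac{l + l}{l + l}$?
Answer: $- \frac{1}{4877} \approx -0.00020504$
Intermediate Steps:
$s = 4$ ($s = \left(-2\right)^{2} = 4$)
$E{\left(l \right)} = \frac{1}{2}$ ($E{\left(l \right)} = \frac{\left(l + l\right) \frac{1}{l + l}}{2} = \frac{2 l \frac{1}{2 l}}{2} = \frac{1}{2} \cdot 1 = \frac{1}{2}$)
$I{\left(Z \right)} = 4 Z^{2}$ ($I{\left(Z \right)} = \left(2 Z\right)^{2} = 4 Z^{2}$)
$\frac{I{\left(E{\left(s \right)} \right)}}{-4877} = \frac{4 \left(\frac{1}{2}\right)^{2}}{-4877} = 4 \cdot \frac{1}{4} \left(- \frac{1}{4877}\right) = 1 \left(- \frac{1}{4877}\right) = - \frac{1}{4877}$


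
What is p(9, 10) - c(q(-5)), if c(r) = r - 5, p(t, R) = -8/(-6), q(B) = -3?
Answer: 28/3 ≈ 9.3333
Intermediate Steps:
p(t, R) = 4/3 (p(t, R) = -8*(-⅙) = 4/3)
c(r) = -5 + r
p(9, 10) - c(q(-5)) = 4/3 - (-5 - 3) = 4/3 - 1*(-8) = 4/3 + 8 = 28/3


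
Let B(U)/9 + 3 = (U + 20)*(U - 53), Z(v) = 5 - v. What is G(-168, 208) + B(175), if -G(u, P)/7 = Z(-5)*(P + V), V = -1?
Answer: 199593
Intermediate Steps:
B(U) = -27 + 9*(-53 + U)*(20 + U) (B(U) = -27 + 9*((U + 20)*(U - 53)) = -27 + 9*((20 + U)*(-53 + U)) = -27 + 9*((-53 + U)*(20 + U)) = -27 + 9*(-53 + U)*(20 + U))
G(u, P) = 70 - 70*P (G(u, P) = -7*(5 - 1*(-5))*(P - 1) = -7*(5 + 5)*(-1 + P) = -70*(-1 + P) = -7*(-10 + 10*P) = 70 - 70*P)
G(-168, 208) + B(175) = (70 - 70*208) + (-9567 - 297*175 + 9*175²) = (70 - 14560) + (-9567 - 51975 + 9*30625) = -14490 + (-9567 - 51975 + 275625) = -14490 + 214083 = 199593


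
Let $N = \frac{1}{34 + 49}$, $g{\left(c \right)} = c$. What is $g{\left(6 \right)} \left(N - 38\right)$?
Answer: $- \frac{18918}{83} \approx -227.93$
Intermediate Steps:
$N = \frac{1}{83} \approx 0.012048$
$g{\left(6 \right)} \left(N - 38\right) = 6 \left(\frac{1}{83} - 38\right) = 6 \left(- \frac{3153}{83}\right) = - \frac{18918}{83}$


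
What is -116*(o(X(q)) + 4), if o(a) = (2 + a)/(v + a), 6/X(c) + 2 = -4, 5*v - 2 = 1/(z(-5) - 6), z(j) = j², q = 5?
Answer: -3741/14 ≈ -267.21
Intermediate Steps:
v = 39/95 (v = ⅖ + 1/(5*((-5)² - 6)) = ⅖ + 1/(5*(25 - 6)) = ⅖ + (⅕)/19 = ⅖ + (⅕)*(1/19) = ⅖ + 1/95 = 39/95 ≈ 0.41053)
X(c) = -1 (X(c) = 6/(-2 - 4) = 6/(-6) = 6*(-⅙) = -1)
o(a) = (2 + a)/(39/95 + a)
-116*(o(X(q)) + 4) = -116*(95*(2 - 1)/(39 + 95*(-1)) + 4) = -116*(95*1/(39 - 95) + 4) = -116*(95*1/(-56) + 4) = -116*(95*(-1/56)*1 + 4) = -116*(-95/56 + 4) = -116*129/56 = -3741/14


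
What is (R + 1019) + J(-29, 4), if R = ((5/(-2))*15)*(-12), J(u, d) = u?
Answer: 1440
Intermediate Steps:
R = 450 (R = ((5*(-½))*15)*(-12) = -5/2*15*(-12) = -75/2*(-12) = 450)
(R + 1019) + J(-29, 4) = (450 + 1019) - 29 = 1469 - 29 = 1440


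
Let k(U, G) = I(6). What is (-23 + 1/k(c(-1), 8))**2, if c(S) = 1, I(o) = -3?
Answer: 4900/9 ≈ 544.44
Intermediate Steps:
k(U, G) = -3
(-23 + 1/k(c(-1), 8))**2 = (-23 + 1/(-3))**2 = (-23 - 1/3)**2 = (-70/3)**2 = 4900/9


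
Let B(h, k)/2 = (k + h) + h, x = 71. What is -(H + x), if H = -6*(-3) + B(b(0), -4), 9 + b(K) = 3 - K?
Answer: -57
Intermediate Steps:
b(K) = -6 - K (b(K) = -9 + (3 - K) = -6 - K)
B(h, k) = 2*k + 4*h (B(h, k) = 2*((k + h) + h) = 2*((h + k) + h) = 2*(k + 2*h) = 2*k + 4*h)
H = -14 (H = -6*(-3) + (2*(-4) + 4*(-6 - 1*0)) = 18 + (-8 + 4*(-6 + 0)) = 18 + (-8 + 4*(-6)) = 18 + (-8 - 24) = 18 - 32 = -14)
-(H + x) = -(-14 + 71) = -1*57 = -57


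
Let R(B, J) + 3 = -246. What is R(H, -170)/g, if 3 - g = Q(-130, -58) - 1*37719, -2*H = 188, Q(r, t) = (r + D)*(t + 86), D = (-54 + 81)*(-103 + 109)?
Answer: -249/36826 ≈ -0.0067615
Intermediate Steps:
D = 162 (D = 27*6 = 162)
Q(r, t) = (86 + t)*(162 + r) (Q(r, t) = (r + 162)*(t + 86) = (162 + r)*(86 + t) = (86 + t)*(162 + r))
H = -94 (H = -½*188 = -94)
R(B, J) = -249 (R(B, J) = -3 - 246 = -249)
g = 36826 (g = 3 - ((13932 + 86*(-130) + 162*(-58) - 130*(-58)) - 1*37719) = 3 - ((13932 - 11180 - 9396 + 7540) - 37719) = 3 - (896 - 37719) = 3 - 1*(-36823) = 3 + 36823 = 36826)
R(H, -170)/g = -249/36826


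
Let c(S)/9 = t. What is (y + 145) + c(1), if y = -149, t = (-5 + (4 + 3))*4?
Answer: 68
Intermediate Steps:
t = 8 (t = (-5 + 7)*4 = 2*4 = 8)
c(S) = 72 (c(S) = 9*8 = 72)
(y + 145) + c(1) = (-149 + 145) + 72 = -4 + 72 = 68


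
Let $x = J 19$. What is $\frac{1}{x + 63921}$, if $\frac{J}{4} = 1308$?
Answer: $\frac{1}{163329} \approx 6.1226 \cdot 10^{-6}$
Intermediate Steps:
$J = 5232$ ($J = 4 \cdot 1308 = 5232$)
$x = 99408$ ($x = 5232 \cdot 19 = 99408$)
$\frac{1}{x + 63921} = \frac{1}{99408 + 63921} = \frac{1}{163329}$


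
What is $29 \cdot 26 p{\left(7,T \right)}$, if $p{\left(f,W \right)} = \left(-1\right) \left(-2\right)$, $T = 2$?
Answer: $1508$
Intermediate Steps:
$p{\left(f,W \right)} = 2$
$29 \cdot 26 p{\left(7,T \right)} = 29 \cdot 26 \cdot 2 = 754 \cdot 2 = 1508$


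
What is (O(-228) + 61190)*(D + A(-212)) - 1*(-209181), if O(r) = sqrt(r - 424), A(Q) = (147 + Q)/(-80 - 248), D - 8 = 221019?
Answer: 2218077603679/164 + 72496921*I*sqrt(163)/164 ≈ 1.3525e+10 + 5.6438e+6*I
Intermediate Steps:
D = 221027 (D = 8 + 221019 = 221027)
A(Q) = -147/328 - Q/328 (A(Q) = (147 + Q)/(-328) = (147 + Q)*(-1/328) = -147/328 - Q/328)
O(r) = sqrt(-424 + r)
(O(-228) + 61190)*(D + A(-212)) - 1*(-209181) = (sqrt(-424 - 228) + 61190)*(221027 + (-147/328 - 1/328*(-212))) - 1*(-209181) = (sqrt(-652) + 61190)*(221027 + (-147/328 + 53/82)) + 209181 = (2*I*sqrt(163) + 61190)*(221027 + 65/328) + 209181 = (61190 + 2*I*sqrt(163))*(72496921/328) + 209181 = (2218043297995/164 + 72496921*I*sqrt(163)/164) + 209181 = 2218077603679/164 + 72496921*I*sqrt(163)/164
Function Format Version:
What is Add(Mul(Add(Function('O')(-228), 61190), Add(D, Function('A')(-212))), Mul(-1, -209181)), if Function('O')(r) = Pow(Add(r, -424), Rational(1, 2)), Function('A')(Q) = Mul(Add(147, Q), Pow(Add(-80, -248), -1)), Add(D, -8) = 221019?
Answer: Add(Rational(2218077603679, 164), Mul(Rational(72496921, 164), I, Pow(163, Rational(1, 2)))) ≈ Add(1.3525e+10, Mul(5.6438e+6, I))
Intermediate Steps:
D = 221027 (D = Add(8, 221019) = 221027)
Function('A')(Q) = Add(Rational(-147, 328), Mul(Rational(-1, 328), Q)) (Function('A')(Q) = Mul(Add(147, Q), Pow(-328, -1)) = Mul(Add(147, Q), Rational(-1, 328)) = Add(Rational(-147, 328), Mul(Rational(-1, 328), Q)))
Function('O')(r) = Pow(Add(-424, r), Rational(1, 2))
Add(Mul(Add(Function('O')(-228), 61190), Add(D, Function('A')(-212))), Mul(-1, -209181)) = Add(Mul(Add(Pow(Add(-424, -228), Rational(1, 2)), 61190), Add(221027, Add(Rational(-147, 328), Mul(Rational(-1, 328), -212)))), Mul(-1, -209181)) = Add(Mul(Add(Pow(-652, Rational(1, 2)), 61190), Add(221027, Add(Rational(-147, 328), Rational(53, 82)))), 209181) = Add(Mul(Add(Mul(2, I, Pow(163, Rational(1, 2))), 61190), Add(221027, Rational(65, 328))), 209181) = Add(Mul(Add(61190, Mul(2, I, Pow(163, Rational(1, 2)))), Rational(72496921, 328)), 209181) = Add(Add(Rational(2218043297995, 164), Mul(Rational(72496921, 164), I, Pow(163, Rational(1, 2)))), 209181) = Add(Rational(2218077603679, 164), Mul(Rational(72496921, 164), I, Pow(163, Rational(1, 2))))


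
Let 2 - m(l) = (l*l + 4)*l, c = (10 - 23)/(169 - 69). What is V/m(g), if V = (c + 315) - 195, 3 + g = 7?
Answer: -11987/7800 ≈ -1.5368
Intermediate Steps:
c = -13/100 ≈ -0.13000
g = 4 (g = -3 + 7 = 4)
V = 11987/100 (V = (-13/100 + 315) - 195 = 31487/100 - 195 = 11987/100 ≈ 119.87)
m(l) = 2 - l*(4 + l²) (m(l) = 2 - (l*l + 4)*l = 2 - (l² + 4)*l = 2 - (4 + l²)*l = 2 - l*(4 + l²))
V/m(g) = 11987/(100*(2 - 1*4³ - 4*4)) = 11987/(100*(2 - 1*64 - 16)) = 11987/(100*(2 - 64 - 16)) = (11987/100)/(-78) = (11987/100)*(-1/78) = -11987/7800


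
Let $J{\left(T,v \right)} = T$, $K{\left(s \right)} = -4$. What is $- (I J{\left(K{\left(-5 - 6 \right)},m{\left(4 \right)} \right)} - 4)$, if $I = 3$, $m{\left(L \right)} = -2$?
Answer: $16$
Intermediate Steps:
$- (I J{\left(K{\left(-5 - 6 \right)},m{\left(4 \right)} \right)} - 4) = - (3 \left(-4\right) - 4) = - (-12 - 4) = \left(-1\right) \left(-16\right) = 16$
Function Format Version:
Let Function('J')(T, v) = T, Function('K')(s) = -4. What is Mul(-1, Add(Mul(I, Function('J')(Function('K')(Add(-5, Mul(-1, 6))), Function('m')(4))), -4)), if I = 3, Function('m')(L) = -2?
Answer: 16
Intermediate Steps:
Mul(-1, Add(Mul(I, Function('J')(Function('K')(Add(-5, Mul(-1, 6))), Function('m')(4))), -4)) = Mul(-1, Add(Mul(3, -4), -4)) = Mul(-1, Add(-12, -4)) = Mul(-1, -16) = 16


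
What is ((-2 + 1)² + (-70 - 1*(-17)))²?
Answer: 2704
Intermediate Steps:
((-2 + 1)² + (-70 - 1*(-17)))² = ((-1)² + (-70 + 17))² = (1 - 53)² = (-52)² = 2704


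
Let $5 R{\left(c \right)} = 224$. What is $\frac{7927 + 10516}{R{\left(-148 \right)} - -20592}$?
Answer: $\frac{92215}{103184} \approx 0.89369$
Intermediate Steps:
$R{\left(c \right)} = \frac{224}{5}$ ($R{\left(c \right)} = \frac{1}{5} \cdot 224 = \frac{224}{5}$)
$\frac{7927 + 10516}{R{\left(-148 \right)} - -20592} = \frac{7927 + 10516}{\frac{224}{5} - -20592} = \frac{18443}{\frac{224}{5} + 20592} = \frac{18443}{\frac{103184}{5}} = 18443 \cdot \frac{5}{103184} = \frac{92215}{103184}$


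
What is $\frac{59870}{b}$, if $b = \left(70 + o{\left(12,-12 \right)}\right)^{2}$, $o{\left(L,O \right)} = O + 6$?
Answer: $\frac{29935}{2048} \approx 14.617$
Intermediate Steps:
$o{\left(L,O \right)} = 6 + O$
$b = 4096$ ($b = \left(70 + \left(6 - 12\right)\right)^{2} = \left(70 - 6\right)^{2} = 64^{2} = 4096$)
$\frac{59870}{b} = \frac{59870}{4096} = 59870 \cdot \frac{1}{4096} = \frac{29935}{2048}$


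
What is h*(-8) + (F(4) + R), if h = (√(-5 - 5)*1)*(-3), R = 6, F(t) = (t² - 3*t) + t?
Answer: 14 + 24*I*√10 ≈ 14.0 + 75.895*I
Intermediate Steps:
F(t) = t² - 2*t
h = -3*I*√10 (h = (√(-10)*1)*(-3) = ((I*√10)*1)*(-3) = (I*√10)*(-3) = -3*I*√10 ≈ -9.4868*I)
h*(-8) + (F(4) + R) = -3*I*√10*(-8) + (4*(-2 + 4) + 6) = 24*I*√10 + (4*2 + 6) = 24*I*√10 + (8 + 6) = 24*I*√10 + 14 = 14 + 24*I*√10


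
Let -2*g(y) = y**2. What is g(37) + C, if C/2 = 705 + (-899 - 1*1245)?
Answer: -7125/2 ≈ -3562.5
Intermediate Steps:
g(y) = -y**2/2
C = -2878 (C = 2*(705 + (-899 - 1*1245)) = 2*(705 + (-899 - 1245)) = 2*(705 - 2144) = 2*(-1439) = -2878)
g(37) + C = -1/2*37**2 - 2878 = -1/2*1369 - 2878 = -1369/2 - 2878 = -7125/2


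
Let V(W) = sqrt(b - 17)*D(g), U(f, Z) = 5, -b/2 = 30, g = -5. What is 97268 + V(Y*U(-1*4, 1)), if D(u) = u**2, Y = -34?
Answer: 97268 + 25*I*sqrt(77) ≈ 97268.0 + 219.37*I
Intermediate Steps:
b = -60 (b = -2*30 = -60)
V(W) = 25*I*sqrt(77) (V(W) = sqrt(-60 - 17)*(-5)**2 = sqrt(-77)*25 = (I*sqrt(77))*25 = 25*I*sqrt(77))
97268 + V(Y*U(-1*4, 1)) = 97268 + 25*I*sqrt(77)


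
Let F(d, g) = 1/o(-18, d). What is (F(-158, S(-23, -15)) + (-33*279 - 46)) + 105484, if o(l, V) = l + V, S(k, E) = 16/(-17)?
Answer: 16936655/176 ≈ 96231.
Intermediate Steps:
S(k, E) = -16/17 (S(k, E) = 16*(-1/17) = -16/17)
o(l, V) = V + l
F(d, g) = 1/(-18 + d) (F(d, g) = 1/(d - 18) = 1/(-18 + d))
(F(-158, S(-23, -15)) + (-33*279 - 46)) + 105484 = (1/(-18 - 158) + (-33*279 - 46)) + 105484 = (1/(-176) + (-9207 - 46)) + 105484 = (-1/176 - 9253) + 105484 = -1628529/176 + 105484 = 16936655/176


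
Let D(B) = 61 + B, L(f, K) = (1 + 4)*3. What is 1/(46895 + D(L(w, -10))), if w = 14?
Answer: 1/46971 ≈ 2.1290e-5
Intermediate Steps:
L(f, K) = 15 (L(f, K) = 5*3 = 15)
1/(46895 + D(L(w, -10))) = 1/(46895 + (61 + 15)) = 1/(46895 + 76) = 1/46971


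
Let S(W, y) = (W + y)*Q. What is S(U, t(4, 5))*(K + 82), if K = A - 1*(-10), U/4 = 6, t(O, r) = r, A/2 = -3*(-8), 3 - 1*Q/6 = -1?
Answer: 97440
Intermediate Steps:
Q = 24 (Q = 18 - 6*(-1) = 18 + 6 = 24)
A = 48 (A = 2*(-3*(-8)) = 2*(-1*(-24)) = 2*24 = 48)
U = 24 (U = 4*6 = 24)
K = 58 (K = 48 - 1*(-10) = 48 + 10 = 58)
S(W, y) = 24*W + 24*y (S(W, y) = (W + y)*24 = 24*W + 24*y)
S(U, t(4, 5))*(K + 82) = (24*24 + 24*5)*(58 + 82) = (576 + 120)*140 = 696*140 = 97440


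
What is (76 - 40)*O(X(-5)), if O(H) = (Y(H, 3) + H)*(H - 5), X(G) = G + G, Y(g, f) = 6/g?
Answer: 5724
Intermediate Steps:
X(G) = 2*G
O(H) = (-5 + H)*(H + 6/H) (O(H) = (6/H + H)*(H - 5) = (H + 6/H)*(-5 + H) = (-5 + H)*(H + 6/H))
(76 - 40)*O(X(-5)) = (76 - 40)*(6 + (2*(-5))**2 - 30/(2*(-5)) - 10*(-5)) = 36*(6 + (-10)**2 - 30/(-10) - 5*(-10)) = 36*(6 + 100 - 30*(-1/10) + 50) = 36*(6 + 100 + 3 + 50) = 36*159 = 5724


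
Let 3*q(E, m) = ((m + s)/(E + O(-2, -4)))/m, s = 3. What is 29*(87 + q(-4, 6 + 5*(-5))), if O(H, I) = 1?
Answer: 430969/171 ≈ 2520.3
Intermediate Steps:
q(E, m) = (3 + m)/(3*m*(1 + E)) (q(E, m) = (((m + 3)/(E + 1))/m)/3 = (((3 + m)/(1 + E))/m)/3 = ((3 + m)/(m*(1 + E)))/3 = (3 + m)/(3*m*(1 + E)))
29*(87 + q(-4, 6 + 5*(-5))) = 29*(87 + (3 + (6 + 5*(-5)))/(3*(6 + 5*(-5))*(1 - 4))) = 29*(87 + (⅓)*(3 + (6 - 25))/((6 - 25)*(-3))) = 29*(87 + (⅓)*(-⅓)*(3 - 19)/(-19)) = 29*(87 + (⅓)*(-1/19)*(-⅓)*(-16)) = 29*(87 - 16/171) = 29*(14861/171) = 430969/171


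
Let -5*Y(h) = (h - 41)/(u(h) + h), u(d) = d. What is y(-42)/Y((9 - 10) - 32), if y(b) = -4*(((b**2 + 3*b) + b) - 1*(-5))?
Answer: 1056660/37 ≈ 28558.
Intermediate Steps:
Y(h) = -(-41 + h)/(10*h) (Y(h) = -(h - 41)/(5*(h + h)) = -(-41 + h)/(5*(2*h)) = -(-41 + h)*1/(2*h)/5 = -(-41 + h)/(10*h))
y(b) = -20 - 16*b - 4*b**2 (y(b) = -4*((b**2 + 4*b) + 5) = -4*(5 + b**2 + 4*b) = -20 - 16*b - 4*b**2)
y(-42)/Y((9 - 10) - 32) = (-20 - 16*(-42) - 4*(-42)**2)/(((41 - ((9 - 10) - 32))/(10*((9 - 10) - 32)))) = (-20 + 672 - 4*1764)/(((41 - (-1 - 32))/(10*(-1 - 32)))) = (-20 + 672 - 7056)/(((1/10)*(41 - 1*(-33))/(-33))) = -6404*(-330/(41 + 33)) = -6404/((1/10)*(-1/33)*74) = -6404/(-37/165) = -6404*(-165/37) = 1056660/37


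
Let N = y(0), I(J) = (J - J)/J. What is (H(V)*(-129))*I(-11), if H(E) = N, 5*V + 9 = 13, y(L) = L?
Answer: 0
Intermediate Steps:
V = ⅘ (V = -9/5 + (⅕)*13 = -9/5 + 13/5 = ⅘ ≈ 0.80000)
I(J) = 0 (I(J) = 0/J = 0)
N = 0
H(E) = 0
(H(V)*(-129))*I(-11) = (0*(-129))*0 = 0*0 = 0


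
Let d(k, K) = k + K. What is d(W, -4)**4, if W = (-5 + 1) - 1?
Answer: 6561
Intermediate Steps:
W = -5 (W = -4 - 1 = -5)
d(k, K) = K + k
d(W, -4)**4 = (-4 - 5)**4 = (-9)**4 = 6561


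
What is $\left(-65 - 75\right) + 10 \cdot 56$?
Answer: $420$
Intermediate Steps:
$\left(-65 - 75\right) + 10 \cdot 56 = \left(-65 - 75\right) + 560 = -140 + 560 = 420$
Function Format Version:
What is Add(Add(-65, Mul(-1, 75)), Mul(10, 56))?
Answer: 420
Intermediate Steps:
Add(Add(-65, Mul(-1, 75)), Mul(10, 56)) = Add(Add(-65, -75), 560) = Add(-140, 560) = 420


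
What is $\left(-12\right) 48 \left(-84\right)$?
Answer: $48384$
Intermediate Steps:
$\left(-12\right) 48 \left(-84\right) = \left(-576\right) \left(-84\right) = 48384$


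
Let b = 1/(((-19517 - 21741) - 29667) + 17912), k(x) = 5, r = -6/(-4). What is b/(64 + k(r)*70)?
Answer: -1/21947382 ≈ -4.5564e-8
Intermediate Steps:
r = 3/2 (r = -6*(-¼) = 3/2 ≈ 1.5000)
b = -1/53013 (b = 1/((-41258 - 29667) + 17912) = 1/(-70925 + 17912) = 1/(-53013) = -1/53013 ≈ -1.8863e-5)
b/(64 + k(r)*70) = -1/(53013*(64 + 5*70)) = -1/(53013*(64 + 350)) = -1/53013/414 = -1/53013*1/414 = -1/21947382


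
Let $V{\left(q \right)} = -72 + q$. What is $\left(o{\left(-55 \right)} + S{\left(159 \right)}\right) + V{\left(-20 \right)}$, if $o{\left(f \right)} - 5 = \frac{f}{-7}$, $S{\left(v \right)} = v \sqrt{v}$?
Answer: $- \frac{554}{7} + 159 \sqrt{159} \approx 1925.8$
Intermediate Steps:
$S{\left(v \right)} = v^{\frac{3}{2}}$
$o{\left(f \right)} = 5 - \frac{f}{7}$ ($o{\left(f \right)} = 5 + \frac{f}{-7} = 5 + f \left(- \frac{1}{7}\right) = 5 - \frac{f}{7}$)
$\left(o{\left(-55 \right)} + S{\left(159 \right)}\right) + V{\left(-20 \right)} = \left(\left(5 - - \frac{55}{7}\right) + 159^{\frac{3}{2}}\right) - 92 = \left(\left(5 + \frac{55}{7}\right) + 159 \sqrt{159}\right) - 92 = \left(\frac{90}{7} + 159 \sqrt{159}\right) - 92 = - \frac{554}{7} + 159 \sqrt{159}$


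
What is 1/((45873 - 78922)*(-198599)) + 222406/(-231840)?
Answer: -729880707010333/760840728847920 ≈ -0.95931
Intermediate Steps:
1/((45873 - 78922)*(-198599)) + 222406/(-231840) = -1/198599/(-33049) + 222406*(-1/231840) = -1/33049*(-1/198599) - 111203/115920 = 1/6563498351 - 111203/115920 = -729880707010333/760840728847920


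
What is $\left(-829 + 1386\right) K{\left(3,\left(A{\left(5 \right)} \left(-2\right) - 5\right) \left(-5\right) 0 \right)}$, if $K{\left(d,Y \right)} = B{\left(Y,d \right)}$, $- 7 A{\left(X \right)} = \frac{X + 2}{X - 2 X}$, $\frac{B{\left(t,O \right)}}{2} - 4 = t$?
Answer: $4456$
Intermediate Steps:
$B{\left(t,O \right)} = 8 + 2 t$
$A{\left(X \right)} = \frac{2 + X}{7 X}$ ($A{\left(X \right)} = - \frac{\left(X + 2\right) \frac{1}{X - 2 X}}{7} = - \frac{\left(2 + X\right) \frac{1}{\left(-1\right) X}}{7} = - \frac{\left(2 + X\right) \left(- \frac{1}{X}\right)}{7} = - \frac{\left(-1\right) \frac{1}{X} \left(2 + X\right)}{7} = \frac{2 + X}{7 X}$)
$K{\left(d,Y \right)} = 8 + 2 Y$
$\left(-829 + 1386\right) K{\left(3,\left(A{\left(5 \right)} \left(-2\right) - 5\right) \left(-5\right) 0 \right)} = \left(-829 + 1386\right) \left(8 + 2 \left(\frac{2 + 5}{7 \cdot 5} \left(-2\right) - 5\right) \left(-5\right) 0\right) = 557 \left(8 + 2 \left(\frac{1}{7} \cdot \frac{1}{5} \cdot 7 \left(-2\right) - 5\right) \left(-5\right) 0\right) = 557 \left(8 + 2 \left(\frac{1}{5} \left(-2\right) - 5\right) \left(-5\right) 0\right) = 557 \left(8 + 2 \left(- \frac{2}{5} - 5\right) \left(-5\right) 0\right) = 557 \left(8 + 2 \left(- \frac{27}{5}\right) \left(-5\right) 0\right) = 557 \left(8 + 2 \cdot 27 \cdot 0\right) = 557 \left(8 + 2 \cdot 0\right) = 557 \left(8 + 0\right) = 557 \cdot 8 = 4456$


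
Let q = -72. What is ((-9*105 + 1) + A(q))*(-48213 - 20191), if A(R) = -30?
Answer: 66625496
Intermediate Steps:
((-9*105 + 1) + A(q))*(-48213 - 20191) = ((-9*105 + 1) - 30)*(-48213 - 20191) = ((-945 + 1) - 30)*(-68404) = (-944 - 30)*(-68404) = -974*(-68404) = 66625496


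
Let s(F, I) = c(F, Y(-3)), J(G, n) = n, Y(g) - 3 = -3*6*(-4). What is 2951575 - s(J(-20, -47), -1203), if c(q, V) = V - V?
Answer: 2951575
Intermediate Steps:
Y(g) = 75 (Y(g) = 3 - 3*6*(-4) = 3 - 18*(-4) = 3 + 72 = 75)
c(q, V) = 0
s(F, I) = 0
2951575 - s(J(-20, -47), -1203) = 2951575 - 1*0 = 2951575 + 0 = 2951575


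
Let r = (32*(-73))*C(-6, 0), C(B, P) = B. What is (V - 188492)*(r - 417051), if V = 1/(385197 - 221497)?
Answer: 2487220909142193/32740 ≈ 7.5969e+10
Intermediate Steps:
r = 14016 (r = (32*(-73))*(-6) = -2336*(-6) = 14016)
V = 1/163700 ≈ 6.1087e-6
(V - 188492)*(r - 417051) = (1/163700 - 188492)*(14016 - 417051) = -30856140399/163700*(-403035) = 2487220909142193/32740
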